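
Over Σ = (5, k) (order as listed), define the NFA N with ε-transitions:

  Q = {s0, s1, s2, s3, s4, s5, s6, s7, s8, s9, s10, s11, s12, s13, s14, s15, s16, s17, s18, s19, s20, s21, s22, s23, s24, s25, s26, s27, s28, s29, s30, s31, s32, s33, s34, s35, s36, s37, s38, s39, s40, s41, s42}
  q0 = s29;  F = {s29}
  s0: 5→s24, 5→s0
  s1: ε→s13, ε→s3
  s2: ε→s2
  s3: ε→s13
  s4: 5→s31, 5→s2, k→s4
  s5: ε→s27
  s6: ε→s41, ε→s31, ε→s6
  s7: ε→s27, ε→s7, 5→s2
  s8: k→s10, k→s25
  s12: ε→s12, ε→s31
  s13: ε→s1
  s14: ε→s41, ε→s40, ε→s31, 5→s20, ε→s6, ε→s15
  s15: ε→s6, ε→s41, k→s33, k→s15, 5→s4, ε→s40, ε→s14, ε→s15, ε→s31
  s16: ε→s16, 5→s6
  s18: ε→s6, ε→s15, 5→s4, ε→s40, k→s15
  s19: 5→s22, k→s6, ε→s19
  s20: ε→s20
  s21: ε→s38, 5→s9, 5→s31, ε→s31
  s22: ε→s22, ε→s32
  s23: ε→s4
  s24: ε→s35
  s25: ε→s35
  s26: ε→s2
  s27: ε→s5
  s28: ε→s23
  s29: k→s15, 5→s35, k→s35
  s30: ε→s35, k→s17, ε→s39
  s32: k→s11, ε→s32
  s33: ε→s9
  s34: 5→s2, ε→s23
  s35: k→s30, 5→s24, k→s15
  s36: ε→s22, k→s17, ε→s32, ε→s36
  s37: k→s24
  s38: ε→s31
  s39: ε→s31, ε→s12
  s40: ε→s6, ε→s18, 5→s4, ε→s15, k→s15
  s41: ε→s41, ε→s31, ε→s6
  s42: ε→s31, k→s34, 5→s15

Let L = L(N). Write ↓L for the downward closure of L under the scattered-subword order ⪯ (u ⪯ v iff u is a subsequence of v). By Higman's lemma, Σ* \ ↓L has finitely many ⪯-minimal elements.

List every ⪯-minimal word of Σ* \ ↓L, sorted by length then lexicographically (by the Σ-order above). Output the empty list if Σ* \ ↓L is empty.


|Q|=43, |F|=1, |δ|=92 (58 ε).
min D↑ (2 st, q0=0, F={1}): 0:5→1,k→1 1:5→1,k→1 (ε-aug+det+¬).
'5': run [19, 18] end={s12,s14,s15,s17,s18,s2,s20,s24,s30,s31,s33,s35,…} ∉↓L; 1/1 single-dels accept.
'k': |S_i|=[19, 18] end={s12,s14,s15,s17,s18,s2,s20,s24,s30,s31,s33,s35,…} ∉↓L; 1/1 deletions ∈↓L.
2 words, ⪯-incomp.

Antichain: [5, k].


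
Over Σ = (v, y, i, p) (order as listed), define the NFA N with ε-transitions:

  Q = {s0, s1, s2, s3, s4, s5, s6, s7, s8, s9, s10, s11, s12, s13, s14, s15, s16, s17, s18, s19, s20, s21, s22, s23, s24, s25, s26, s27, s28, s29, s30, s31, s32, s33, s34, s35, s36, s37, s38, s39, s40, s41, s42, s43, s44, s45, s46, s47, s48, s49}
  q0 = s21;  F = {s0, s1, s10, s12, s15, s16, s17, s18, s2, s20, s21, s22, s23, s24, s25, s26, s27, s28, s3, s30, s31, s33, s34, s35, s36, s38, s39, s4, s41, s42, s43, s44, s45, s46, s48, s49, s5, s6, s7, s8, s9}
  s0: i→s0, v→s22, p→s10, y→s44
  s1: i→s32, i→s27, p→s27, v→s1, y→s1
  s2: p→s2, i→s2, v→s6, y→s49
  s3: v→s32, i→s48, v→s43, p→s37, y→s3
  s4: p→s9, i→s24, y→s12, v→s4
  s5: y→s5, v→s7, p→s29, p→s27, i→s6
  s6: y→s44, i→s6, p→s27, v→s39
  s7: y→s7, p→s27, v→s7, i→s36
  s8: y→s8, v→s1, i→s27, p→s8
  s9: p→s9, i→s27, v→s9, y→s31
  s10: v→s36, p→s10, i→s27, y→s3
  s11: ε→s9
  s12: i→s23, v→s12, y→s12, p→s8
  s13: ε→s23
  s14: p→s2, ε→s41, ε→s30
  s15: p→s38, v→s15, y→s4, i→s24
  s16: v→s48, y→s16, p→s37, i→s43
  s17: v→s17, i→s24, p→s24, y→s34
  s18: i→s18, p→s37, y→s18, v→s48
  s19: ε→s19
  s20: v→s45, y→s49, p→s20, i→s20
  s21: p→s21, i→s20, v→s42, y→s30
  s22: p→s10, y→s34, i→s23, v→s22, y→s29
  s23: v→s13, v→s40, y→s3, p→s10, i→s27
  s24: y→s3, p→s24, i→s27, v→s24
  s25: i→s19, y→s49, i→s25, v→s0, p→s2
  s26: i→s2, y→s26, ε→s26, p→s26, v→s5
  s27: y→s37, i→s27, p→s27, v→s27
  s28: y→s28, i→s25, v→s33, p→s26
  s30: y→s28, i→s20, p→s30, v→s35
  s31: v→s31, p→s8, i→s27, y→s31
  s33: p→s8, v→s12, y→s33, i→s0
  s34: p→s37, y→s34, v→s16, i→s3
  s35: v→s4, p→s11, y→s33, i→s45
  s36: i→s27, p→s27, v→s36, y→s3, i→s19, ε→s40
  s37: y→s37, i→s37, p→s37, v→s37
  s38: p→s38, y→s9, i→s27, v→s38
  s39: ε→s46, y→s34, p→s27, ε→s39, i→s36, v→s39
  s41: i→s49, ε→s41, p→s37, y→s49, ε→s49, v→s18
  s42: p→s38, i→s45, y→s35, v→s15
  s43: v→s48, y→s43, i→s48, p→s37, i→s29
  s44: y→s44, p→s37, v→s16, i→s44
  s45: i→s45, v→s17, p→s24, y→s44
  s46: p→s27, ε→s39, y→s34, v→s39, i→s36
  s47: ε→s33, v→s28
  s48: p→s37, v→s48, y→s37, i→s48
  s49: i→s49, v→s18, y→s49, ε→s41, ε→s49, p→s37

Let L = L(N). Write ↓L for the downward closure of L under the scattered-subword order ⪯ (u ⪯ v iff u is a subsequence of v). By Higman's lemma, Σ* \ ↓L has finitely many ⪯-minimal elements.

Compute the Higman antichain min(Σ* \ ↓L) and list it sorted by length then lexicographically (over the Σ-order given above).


A = [iyp, vpiy, vviiy, iyvvy, yypvpy].

|Q|=50, |F|=41, |δ|=193 (15 ε).
min D↑ (40 st, q0=0, F={20}): 0:v→1,y→2,i→3,p→0 1:v→4,y→5,i→6,p→7 2:v→5,y→8,i→3,p→2 3:v→6,y→9,i→3,p→3 4:v→4,y→10,i→11,p→7 5:v→10,y→12,i→6,p→13 6:v→14,y→15,i→6,p→11 7:v→7,y→13,i→16,p→7 8:v→12,y→8,i→17,p→18 9:v→19,y→9,i→9,p→20 10:v→10,y→21,i→11,p→13 11:v→11,y→22,i→16,p→11 12:v→21,y→12,i→23,p→24 13:v→13,y→25,i→16,p→13 14:v→14,y→26,i→11,p→11 15:v→27,y→15,i→15,p→20 16:v→16,y→20,i→16,p→16 17:v→23,y→9,i→17,p→28 18:v→29,y→18,i→28,p→18 19:v→30,y→19,i→19,p→20 20:v→20,y→20,i→20,p→20 21:v→21,y→21,i→31,p→24 22:v→32,y→22,i→30,p→20 23:v→33,y→15,i→23,p→34 24:v→35,y→24,i→16,p→24 25:v→25,y→25,i→16,p→24 26:v→27,y→26,i→22,p→20 27:v→30,y→27,i→32,p→20 28:v→36,y→9,i→28,p→28 29:v→37,y→29,i→36,p→16 30:v→30,y→20,i→30,p→20 31:v→31,y→22,i→16,p→34 32:v→30,y→32,i→30,p→20 33:v→33,y→26,i→31,p→34 34:v→38,y→22,i→16,p→34 35:v→35,y→35,i→16,p→16 36:v→39,y→15,i→36,p→16 37:v→37,y→37,i→38,p→16 38:v→38,y→22,i→16,p→16 39:v→39,y→26,i→38,p→16 [Hopcroft].
'iyp': run [48, 30, 12, 1] end={s37} rej; 3/3 deletions ∈↓L.
'vpiy': run [48, 39, 18, 6, 1] end={s37} ∉↓L; 4/4 single-dels accept.
'vviiy': run [48, 39, 29, 14, 5, 1] end={s37} — reject; 5/5 del acc.
'iyvvy': run [48, 30, 12, 7, 2, 1] end={s37} rej; 5/5 del acc.
'yypvpy': N↓-sim [48, 44, 35, 26, 20, 3, 1] end={s37} rej; 6/6 del acc.
5 minimals (antichain).


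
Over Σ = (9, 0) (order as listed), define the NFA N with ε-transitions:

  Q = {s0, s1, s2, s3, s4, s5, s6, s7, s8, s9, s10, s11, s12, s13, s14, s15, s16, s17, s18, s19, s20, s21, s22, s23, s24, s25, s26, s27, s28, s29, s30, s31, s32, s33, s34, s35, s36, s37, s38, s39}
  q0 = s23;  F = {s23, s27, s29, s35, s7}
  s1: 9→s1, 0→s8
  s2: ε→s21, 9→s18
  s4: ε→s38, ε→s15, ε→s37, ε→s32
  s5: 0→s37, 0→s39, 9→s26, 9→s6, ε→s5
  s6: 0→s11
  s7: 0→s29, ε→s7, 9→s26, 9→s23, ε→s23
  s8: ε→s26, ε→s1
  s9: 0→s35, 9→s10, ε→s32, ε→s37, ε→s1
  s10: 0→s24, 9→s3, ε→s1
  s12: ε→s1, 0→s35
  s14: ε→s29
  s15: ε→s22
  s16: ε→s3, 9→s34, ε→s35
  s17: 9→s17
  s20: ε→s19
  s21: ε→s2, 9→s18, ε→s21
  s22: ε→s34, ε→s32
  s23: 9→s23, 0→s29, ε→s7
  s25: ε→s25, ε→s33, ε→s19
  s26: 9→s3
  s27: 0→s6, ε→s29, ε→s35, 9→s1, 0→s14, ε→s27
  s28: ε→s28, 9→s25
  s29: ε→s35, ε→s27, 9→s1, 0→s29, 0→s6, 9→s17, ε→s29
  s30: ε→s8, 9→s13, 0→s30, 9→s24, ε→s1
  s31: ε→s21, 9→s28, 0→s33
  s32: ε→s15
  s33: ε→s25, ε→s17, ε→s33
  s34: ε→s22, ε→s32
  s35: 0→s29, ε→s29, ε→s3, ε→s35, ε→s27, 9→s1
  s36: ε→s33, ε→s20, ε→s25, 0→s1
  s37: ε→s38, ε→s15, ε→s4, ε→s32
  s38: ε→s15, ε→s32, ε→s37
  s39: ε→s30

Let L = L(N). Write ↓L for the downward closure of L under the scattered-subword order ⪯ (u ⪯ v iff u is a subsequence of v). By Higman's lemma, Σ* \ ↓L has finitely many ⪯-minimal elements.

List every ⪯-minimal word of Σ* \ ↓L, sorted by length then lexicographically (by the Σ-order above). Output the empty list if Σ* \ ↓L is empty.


|Q|=40, |F|=5, |δ|=97 (59 ε).
min D↑ (3 st, q0=0, F={2}): 0:9→0,0→1 1:9→2,0→1 2:9→2,0→2 [Hopcroft].
'09': N↓-sim [13, 11, 5] end={s1,s17,s26,s3,s8} — reject; 2/2 del acc.
1 obstructions.

Antichain: [09].


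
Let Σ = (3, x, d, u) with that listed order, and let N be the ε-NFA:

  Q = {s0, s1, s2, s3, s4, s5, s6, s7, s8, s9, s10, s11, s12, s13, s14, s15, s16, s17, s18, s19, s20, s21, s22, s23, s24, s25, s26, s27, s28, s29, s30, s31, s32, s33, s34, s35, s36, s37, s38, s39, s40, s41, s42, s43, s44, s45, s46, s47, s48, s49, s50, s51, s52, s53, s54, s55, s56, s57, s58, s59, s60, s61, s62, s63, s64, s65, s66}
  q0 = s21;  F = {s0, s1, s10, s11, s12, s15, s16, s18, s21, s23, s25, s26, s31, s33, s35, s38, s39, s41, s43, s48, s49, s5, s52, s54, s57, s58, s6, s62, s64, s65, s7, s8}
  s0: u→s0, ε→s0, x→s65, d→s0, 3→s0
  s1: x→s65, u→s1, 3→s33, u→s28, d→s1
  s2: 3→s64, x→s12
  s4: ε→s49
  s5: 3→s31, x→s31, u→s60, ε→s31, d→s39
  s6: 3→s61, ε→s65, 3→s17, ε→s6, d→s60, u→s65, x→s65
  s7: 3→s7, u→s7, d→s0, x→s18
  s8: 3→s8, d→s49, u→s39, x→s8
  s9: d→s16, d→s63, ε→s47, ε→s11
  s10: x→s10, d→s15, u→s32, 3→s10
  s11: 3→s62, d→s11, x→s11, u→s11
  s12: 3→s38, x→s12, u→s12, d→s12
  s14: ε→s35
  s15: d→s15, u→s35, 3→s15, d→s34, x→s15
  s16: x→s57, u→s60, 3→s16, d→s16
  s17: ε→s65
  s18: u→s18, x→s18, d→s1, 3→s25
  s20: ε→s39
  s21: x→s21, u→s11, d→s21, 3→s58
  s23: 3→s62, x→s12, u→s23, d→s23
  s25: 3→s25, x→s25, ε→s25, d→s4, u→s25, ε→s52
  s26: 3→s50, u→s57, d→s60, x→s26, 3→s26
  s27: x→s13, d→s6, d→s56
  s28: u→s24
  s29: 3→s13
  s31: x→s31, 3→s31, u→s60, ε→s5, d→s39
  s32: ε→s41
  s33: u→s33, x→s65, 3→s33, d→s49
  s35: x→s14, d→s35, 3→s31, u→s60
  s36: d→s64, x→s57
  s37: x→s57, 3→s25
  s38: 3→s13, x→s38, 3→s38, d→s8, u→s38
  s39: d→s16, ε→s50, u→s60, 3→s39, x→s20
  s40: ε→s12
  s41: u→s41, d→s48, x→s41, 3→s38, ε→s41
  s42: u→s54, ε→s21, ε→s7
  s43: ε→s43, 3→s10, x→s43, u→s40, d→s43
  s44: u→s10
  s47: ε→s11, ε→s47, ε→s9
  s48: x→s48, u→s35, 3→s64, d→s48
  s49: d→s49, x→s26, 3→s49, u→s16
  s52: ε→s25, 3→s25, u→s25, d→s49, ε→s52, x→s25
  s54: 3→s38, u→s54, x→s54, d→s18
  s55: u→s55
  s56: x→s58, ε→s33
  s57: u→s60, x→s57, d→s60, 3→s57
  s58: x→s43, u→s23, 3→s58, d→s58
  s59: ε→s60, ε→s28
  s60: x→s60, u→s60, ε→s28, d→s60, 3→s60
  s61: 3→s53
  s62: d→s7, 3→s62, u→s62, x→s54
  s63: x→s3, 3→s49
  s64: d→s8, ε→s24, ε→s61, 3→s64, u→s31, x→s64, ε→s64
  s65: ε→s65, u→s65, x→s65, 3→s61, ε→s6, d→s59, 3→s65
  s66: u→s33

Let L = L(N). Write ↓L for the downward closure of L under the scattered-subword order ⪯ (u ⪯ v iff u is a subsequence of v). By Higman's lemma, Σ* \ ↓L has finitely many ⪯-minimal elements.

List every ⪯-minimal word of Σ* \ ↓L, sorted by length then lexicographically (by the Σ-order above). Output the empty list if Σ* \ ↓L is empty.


A = [3x3duu, u3ddxd].

|Q|=67, |F|=32, |δ|=193 (34 ε).
min D↑ (30 st, q0=0, F={22}): 0:3→1,x→0,d→0,u→2 1:3→1,x→3,d→1,u→4 2:3→5,x→2,d→2,u→2 3:3→6,x→3,d→3,u→7 4:3→5,x→7,d→4,u→4 5:3→5,x→8,d→9,u→5 6:3→6,x→6,d→10,u→11 7:3→12,x→7,d→7,u→7 8:3→12,x→8,d→13,u→8 9:3→9,x→13,d→14,u→9 10:3→10,x→10,d→10,u→15 11:3→12,x→11,d→16,u→11 12:3→12,x→12,d→17,u→12 13:3→18,x→13,d→19,u→13 14:3→14,x→20,d→14,u→14 15:3→21,x→15,d→15,u→22 16:3→23,x→16,d→16,u→15 17:3→17,x→17,d→24,u→25 18:3→18,x→18,d→24,u→18 19:3→26,x→20,d→19,u→19 20:3→20,x→20,d→22,u→20 21:3→21,x→21,d→25,u→22 22:3→22,x→22,d→22,u→22 23:3→23,x→23,d→17,u→21 24:3→24,x→27,d→24,u→28 25:3→25,x→25,d→28,u→22 26:3→26,x→20,d→24,u→26 27:3→27,x→27,d→22,u→29 28:3→28,x→29,d→28,u→22 29:3→29,x→29,d→22,u→22 (ε-aug+det+¬).
'3x3duu': N↓-sim [47, 45, 40, 34, 23, 12, 3] end={s24,s28,s60} — reject; 6/6 single-dels accept.
'u3ddxd': N↓-sim [47, 41, 32, 25, 18, 12, 4] end={s24,s28,s59,s60} — reject; 6/6 del acc.
2 obstructions.


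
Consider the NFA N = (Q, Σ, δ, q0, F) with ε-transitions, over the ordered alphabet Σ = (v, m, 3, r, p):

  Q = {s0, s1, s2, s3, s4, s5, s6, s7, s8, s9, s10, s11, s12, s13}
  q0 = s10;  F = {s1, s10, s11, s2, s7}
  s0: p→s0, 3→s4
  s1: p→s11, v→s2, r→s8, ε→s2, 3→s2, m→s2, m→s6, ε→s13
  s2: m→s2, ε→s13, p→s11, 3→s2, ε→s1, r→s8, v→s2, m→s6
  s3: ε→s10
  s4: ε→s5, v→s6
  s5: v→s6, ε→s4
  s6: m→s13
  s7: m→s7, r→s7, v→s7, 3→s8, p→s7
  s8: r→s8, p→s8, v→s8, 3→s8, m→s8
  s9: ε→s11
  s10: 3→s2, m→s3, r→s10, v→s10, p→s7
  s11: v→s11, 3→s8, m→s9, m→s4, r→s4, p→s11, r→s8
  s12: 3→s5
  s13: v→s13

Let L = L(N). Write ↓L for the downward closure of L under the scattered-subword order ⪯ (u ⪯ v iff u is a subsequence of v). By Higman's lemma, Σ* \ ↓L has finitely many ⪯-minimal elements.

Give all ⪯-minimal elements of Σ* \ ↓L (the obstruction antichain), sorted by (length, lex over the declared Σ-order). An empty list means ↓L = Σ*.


A = [3r, p3].

|Q|=14, |F|=5, |δ|=49 (8 ε).
min D↑ (5 st, q0=0, F={3}): 0:v→0,m→0,3→1,r→0,p→2 1:v→1,m→1,3→1,r→3,p→4 2:v→2,m→2,3→3,r→2,p→2 3:v→3,m→3,3→3,r→3,p→3 4:v→4,m→4,3→3,r→3,p→4.
'3r': run [12, 9, 5] end={s13,s4,s5,s6,s8} — reject; 2/2 deletions ∈↓L.
'p3': N↓-sim [12, 8, 1] end={s8} rej; 2/2 single-dels accept.
2 minimals (antichain).


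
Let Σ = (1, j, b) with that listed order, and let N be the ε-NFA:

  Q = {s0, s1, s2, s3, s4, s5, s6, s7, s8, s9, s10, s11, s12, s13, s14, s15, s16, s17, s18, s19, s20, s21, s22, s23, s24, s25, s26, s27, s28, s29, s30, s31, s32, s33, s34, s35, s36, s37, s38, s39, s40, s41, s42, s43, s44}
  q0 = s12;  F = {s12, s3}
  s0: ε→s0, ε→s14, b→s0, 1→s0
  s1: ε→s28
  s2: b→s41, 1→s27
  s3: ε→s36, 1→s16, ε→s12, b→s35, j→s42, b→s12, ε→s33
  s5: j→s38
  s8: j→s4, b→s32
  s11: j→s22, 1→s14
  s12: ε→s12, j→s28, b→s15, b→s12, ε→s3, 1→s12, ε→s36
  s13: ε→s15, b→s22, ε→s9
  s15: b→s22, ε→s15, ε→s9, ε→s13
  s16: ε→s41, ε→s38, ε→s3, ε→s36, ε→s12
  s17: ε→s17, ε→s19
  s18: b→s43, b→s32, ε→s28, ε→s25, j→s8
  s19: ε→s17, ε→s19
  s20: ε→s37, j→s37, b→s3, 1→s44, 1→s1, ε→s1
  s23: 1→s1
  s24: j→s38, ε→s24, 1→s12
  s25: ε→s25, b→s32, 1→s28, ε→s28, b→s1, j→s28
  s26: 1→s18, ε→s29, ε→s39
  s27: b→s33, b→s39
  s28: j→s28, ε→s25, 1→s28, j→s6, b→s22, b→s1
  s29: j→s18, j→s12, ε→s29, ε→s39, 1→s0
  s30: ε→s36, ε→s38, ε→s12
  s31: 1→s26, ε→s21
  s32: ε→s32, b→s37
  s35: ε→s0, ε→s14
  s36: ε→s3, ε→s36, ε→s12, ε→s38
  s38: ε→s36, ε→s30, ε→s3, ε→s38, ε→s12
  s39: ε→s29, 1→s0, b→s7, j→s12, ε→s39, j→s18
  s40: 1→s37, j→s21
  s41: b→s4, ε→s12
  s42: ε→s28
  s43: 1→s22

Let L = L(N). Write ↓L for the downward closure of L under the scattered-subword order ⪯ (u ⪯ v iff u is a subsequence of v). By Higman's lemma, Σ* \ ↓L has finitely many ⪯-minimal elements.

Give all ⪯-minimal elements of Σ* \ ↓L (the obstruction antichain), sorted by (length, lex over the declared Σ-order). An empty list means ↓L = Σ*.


A = [j].

|Q|=45, |F|=2, |δ|=109 (55 ε).
min D↑ (2 st, q0=0, F={1}): 0:1→0,j→1,b→0 1:1→1,j→1,b→1.
'j': N↓-sim [23, 8] end={s1,s22,s25,s28,s32,s37,s42,s6} — reject; 1/1 del acc.
1 minimals (antichain).


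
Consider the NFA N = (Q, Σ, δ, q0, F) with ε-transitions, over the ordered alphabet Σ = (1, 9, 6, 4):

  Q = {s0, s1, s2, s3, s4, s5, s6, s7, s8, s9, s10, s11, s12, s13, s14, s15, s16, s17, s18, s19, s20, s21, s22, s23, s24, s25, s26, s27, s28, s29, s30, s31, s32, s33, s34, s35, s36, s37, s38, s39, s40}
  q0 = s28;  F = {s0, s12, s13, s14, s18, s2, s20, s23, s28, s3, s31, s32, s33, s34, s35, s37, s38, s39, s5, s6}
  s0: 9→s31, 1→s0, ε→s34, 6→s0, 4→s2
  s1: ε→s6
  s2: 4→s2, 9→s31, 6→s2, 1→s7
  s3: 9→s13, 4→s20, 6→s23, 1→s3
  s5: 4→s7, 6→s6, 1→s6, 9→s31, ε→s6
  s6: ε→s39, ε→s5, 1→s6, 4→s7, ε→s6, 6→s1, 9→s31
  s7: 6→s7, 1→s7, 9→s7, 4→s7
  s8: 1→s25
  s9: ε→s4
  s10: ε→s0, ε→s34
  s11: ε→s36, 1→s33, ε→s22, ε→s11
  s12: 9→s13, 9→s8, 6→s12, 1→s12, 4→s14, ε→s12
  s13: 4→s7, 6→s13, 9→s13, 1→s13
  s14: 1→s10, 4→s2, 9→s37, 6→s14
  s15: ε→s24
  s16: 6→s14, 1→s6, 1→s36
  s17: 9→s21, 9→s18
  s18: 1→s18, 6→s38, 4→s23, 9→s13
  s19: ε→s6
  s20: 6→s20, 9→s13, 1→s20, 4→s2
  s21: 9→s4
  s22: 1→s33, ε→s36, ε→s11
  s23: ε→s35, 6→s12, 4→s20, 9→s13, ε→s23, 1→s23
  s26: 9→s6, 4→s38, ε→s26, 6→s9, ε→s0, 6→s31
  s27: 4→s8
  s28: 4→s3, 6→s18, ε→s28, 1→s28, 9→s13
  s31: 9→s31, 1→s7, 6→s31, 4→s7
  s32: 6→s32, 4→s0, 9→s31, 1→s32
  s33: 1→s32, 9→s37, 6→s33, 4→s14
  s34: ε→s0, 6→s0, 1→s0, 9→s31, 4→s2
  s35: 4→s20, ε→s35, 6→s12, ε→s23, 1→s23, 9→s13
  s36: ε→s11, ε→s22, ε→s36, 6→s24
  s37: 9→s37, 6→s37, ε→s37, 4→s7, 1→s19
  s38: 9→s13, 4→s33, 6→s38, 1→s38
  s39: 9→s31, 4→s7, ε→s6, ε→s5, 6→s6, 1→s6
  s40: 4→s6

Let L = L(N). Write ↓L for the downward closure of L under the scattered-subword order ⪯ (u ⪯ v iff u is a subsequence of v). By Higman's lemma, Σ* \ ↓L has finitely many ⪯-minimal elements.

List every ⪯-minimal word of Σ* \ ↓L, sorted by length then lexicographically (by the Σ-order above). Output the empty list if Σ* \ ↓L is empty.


|Q|=41, |F|=20, |δ|=132 (31 ε).
min D↑ (17 st, q0=0, F={4}): 0:1→0,9→1,6→2,4→3 1:1→1,9→1,6→1,4→4 2:1→2,9→1,6→5,4→6 3:1→3,9→1,6→6,4→7 4:1→4,9→4,6→4,4→4 5:1→5,9→1,6→5,4→8 6:1→6,9→1,6→9,4→7 7:1→7,9→1,6→7,4→10 8:1→11,9→12,6→8,4→13 9:1→9,9→1,6→9,4→13 10:1→4,9→14,6→10,4→10 11:1→11,9→14,6→11,4→15 12:1→16,9→12,6→12,4→4 13:1→15,9→12,6→13,4→10 14:1→4,9→14,6→14,4→4 15:1→15,9→14,6→15,4→10 16:1→16,9→14,6→16,4→4 [Hopcroft].
'94': run [26, 11, 1] end={s7} — reject; 2/2 single-dels accept.
'4441': |S_i|=[26, 23, 15, 3, 1] end={s7} rej; 4/4 single-dels accept.
'664191': run [26, 24, 21, 15, 12, 2, 1] end={s7} rej; 6/6 deletions ∈↓L.
3 words, ⪯-incomp.

min(Σ*\↓L) = [94, 4441, 664191].


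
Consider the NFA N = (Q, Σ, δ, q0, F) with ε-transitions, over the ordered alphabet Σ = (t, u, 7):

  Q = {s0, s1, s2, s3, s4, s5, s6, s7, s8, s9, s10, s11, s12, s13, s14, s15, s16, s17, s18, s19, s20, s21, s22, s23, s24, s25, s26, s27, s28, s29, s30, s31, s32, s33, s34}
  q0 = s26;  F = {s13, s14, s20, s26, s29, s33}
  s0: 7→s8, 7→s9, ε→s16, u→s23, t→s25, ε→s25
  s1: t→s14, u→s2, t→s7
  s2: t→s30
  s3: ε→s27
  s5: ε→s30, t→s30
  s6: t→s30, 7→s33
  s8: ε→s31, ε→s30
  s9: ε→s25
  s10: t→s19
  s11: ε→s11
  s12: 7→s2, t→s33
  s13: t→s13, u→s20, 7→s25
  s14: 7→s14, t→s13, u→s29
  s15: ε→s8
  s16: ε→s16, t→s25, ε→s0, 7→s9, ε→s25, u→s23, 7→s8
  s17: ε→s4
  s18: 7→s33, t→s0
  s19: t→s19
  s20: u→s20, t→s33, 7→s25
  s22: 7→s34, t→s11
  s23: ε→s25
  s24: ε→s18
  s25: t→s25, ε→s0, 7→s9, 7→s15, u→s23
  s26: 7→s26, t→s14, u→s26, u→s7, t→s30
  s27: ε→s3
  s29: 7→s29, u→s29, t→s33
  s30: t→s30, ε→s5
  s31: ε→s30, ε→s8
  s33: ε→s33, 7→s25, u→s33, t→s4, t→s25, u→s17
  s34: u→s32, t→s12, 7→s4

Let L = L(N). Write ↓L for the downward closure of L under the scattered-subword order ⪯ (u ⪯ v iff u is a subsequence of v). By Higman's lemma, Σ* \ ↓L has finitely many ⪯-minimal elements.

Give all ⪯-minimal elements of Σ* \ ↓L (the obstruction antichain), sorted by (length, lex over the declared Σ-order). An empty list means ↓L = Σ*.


min(Σ*\↓L) = [tt7, tutt].

|Q|=35, |F|=6, |δ|=74 (21 ε).
min D↑ (7 st, q0=0, F={5}): 0:t→1,u→0,7→0 1:t→2,u→3,7→1 2:t→2,u→4,7→5 3:t→6,u→3,7→3 4:t→6,u→4,7→5 5:t→5,u→5,7→5 6:t→5,u→6,7→5 [Hopcroft].
'tt7': |S_i|=[19, 17, 15, 10] end={s0,s15,s16,s23,s25,s30,s31,s5,s8,s9} ∉↓L; 3/3 deletions ∈↓L.
'tutt': run [19, 17, 15, 13, 11] end={s0,s15,s16,s23,s25,s30,s31,s4,s5,s8,s9} rej; 4/4 deletions ∈↓L.
2 words, ⪯-incomp.


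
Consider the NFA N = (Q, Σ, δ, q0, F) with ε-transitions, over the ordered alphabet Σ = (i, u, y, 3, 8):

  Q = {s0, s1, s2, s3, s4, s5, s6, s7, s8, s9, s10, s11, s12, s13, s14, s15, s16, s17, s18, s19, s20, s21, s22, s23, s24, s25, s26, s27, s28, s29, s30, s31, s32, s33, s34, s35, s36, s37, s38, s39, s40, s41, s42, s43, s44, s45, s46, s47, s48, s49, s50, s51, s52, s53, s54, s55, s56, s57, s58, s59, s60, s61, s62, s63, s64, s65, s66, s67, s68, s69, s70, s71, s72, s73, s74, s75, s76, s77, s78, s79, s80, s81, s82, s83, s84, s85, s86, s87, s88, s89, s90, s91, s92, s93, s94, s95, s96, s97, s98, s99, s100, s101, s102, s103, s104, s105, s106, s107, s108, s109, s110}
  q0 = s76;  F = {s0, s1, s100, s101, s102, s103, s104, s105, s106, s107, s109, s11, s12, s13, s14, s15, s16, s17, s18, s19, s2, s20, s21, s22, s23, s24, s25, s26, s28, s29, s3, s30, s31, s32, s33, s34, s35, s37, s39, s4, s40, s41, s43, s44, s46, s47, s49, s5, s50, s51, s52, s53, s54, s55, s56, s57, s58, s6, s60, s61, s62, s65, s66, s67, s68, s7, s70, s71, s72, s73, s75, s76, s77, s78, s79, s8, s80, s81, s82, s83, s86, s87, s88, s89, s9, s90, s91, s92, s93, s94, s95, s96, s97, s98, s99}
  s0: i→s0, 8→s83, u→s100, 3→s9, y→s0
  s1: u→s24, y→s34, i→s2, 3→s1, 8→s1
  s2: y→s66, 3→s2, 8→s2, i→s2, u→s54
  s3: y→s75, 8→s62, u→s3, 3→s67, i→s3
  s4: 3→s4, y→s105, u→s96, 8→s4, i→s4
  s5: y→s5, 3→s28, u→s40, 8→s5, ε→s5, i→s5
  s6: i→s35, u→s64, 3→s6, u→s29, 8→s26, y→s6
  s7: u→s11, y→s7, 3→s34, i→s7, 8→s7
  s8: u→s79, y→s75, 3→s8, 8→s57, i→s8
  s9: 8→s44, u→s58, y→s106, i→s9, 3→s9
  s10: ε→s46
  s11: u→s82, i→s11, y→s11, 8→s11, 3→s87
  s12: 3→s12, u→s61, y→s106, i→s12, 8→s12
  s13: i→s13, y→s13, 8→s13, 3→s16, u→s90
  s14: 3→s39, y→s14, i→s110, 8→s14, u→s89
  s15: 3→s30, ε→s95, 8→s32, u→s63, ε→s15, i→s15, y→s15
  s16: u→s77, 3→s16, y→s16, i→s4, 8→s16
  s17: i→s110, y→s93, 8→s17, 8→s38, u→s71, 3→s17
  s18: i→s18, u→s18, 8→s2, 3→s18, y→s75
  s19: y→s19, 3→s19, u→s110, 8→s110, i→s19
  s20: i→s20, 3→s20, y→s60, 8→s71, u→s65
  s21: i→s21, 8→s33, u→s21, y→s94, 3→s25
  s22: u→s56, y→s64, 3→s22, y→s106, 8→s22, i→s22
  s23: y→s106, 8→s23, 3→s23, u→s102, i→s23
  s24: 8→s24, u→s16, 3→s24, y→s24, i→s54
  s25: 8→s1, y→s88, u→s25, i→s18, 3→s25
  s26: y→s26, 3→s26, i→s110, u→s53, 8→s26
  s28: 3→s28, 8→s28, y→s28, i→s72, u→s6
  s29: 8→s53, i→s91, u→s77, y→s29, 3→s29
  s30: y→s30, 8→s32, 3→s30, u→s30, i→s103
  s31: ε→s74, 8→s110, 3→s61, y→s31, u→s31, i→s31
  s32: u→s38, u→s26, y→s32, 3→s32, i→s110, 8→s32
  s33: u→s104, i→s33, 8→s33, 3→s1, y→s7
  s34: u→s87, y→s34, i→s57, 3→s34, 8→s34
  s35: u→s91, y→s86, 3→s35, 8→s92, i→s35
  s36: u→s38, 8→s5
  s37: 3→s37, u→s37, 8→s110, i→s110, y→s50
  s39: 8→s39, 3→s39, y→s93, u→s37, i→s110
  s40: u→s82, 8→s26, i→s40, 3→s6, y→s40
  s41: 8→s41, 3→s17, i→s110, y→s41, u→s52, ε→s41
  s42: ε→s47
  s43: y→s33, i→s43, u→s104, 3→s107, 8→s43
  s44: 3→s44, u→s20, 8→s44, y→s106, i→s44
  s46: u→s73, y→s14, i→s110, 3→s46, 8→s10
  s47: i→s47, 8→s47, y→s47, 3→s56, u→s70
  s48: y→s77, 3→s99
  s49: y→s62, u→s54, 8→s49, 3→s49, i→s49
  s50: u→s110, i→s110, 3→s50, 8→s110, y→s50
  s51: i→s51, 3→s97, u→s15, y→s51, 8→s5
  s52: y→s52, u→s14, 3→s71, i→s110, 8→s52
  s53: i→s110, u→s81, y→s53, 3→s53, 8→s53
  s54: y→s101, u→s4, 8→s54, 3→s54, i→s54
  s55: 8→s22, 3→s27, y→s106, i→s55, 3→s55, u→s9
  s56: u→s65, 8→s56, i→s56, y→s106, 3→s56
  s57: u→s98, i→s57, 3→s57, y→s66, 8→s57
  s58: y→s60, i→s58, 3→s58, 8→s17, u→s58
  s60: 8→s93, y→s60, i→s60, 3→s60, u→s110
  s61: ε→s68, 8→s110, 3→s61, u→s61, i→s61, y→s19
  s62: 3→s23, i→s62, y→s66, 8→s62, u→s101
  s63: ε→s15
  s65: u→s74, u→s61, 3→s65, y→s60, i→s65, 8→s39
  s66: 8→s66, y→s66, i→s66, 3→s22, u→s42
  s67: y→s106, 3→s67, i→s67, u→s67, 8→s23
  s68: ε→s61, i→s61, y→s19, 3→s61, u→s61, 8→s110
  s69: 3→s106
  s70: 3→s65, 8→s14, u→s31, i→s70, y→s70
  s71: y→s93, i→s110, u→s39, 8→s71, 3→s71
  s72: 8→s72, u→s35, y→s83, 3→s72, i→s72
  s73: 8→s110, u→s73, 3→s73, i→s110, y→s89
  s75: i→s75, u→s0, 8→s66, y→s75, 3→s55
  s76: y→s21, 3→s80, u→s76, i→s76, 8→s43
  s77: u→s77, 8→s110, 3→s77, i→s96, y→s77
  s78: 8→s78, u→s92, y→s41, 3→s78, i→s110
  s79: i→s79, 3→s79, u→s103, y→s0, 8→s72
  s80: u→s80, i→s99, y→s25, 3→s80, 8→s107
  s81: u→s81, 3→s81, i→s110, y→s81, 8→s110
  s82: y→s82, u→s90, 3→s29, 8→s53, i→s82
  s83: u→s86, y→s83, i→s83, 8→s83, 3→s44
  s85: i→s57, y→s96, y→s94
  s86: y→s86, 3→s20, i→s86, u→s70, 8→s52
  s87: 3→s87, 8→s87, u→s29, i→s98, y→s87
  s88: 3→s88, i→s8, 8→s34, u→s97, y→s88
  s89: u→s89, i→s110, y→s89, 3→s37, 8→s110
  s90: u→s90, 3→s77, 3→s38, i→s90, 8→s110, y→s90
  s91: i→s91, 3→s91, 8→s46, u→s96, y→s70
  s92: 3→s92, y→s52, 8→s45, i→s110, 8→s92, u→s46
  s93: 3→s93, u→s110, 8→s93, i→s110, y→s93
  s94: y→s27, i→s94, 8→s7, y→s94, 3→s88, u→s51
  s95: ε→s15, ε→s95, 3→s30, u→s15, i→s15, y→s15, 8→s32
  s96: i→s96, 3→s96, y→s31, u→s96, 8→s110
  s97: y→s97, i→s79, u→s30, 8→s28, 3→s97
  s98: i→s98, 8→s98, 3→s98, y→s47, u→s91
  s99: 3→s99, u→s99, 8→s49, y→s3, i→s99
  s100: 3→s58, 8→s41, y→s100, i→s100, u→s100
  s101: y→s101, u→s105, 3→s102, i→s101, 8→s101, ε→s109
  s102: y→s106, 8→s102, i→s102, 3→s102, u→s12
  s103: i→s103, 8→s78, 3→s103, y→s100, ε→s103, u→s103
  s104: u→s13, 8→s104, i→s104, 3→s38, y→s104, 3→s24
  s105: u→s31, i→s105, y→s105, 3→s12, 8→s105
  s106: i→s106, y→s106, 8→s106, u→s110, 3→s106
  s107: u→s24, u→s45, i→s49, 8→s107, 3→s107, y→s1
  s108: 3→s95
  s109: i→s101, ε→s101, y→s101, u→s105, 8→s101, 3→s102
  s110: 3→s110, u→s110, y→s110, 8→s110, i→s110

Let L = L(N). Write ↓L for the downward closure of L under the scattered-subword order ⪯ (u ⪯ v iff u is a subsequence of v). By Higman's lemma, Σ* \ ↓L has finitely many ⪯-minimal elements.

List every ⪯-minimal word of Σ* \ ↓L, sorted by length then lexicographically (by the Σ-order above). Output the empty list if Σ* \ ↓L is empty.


Antichain: [8uuu8, yyuu8i, 3iy3yu].

|Q|=111, |F|=95, |δ|=515 (15 ε).
min D↑ (93 st, q0=0, F={48}): 0:i→0,u→0,y→1,3→2,8→3 1:i→1,u→1,y→4,3→5,8→6 2:i→7,u→2,y→5,3→2,8→8 3:i→3,u→9,y→6,3→8,8→3 4:i→4,u→10,y→4,3→11,8→12 5:i→13,u→5,y→11,3→5,8→14 6:i→6,u→9,y→12,3→14,8→6 7:i→7,u→7,y→15,3→7,8→16 8:i→16,u→17,y→14,3→8,8→8 9:i→9,u→18,y→9,3→17,8→9 10:i→10,u→19,y→10,3→20,8→21 11:i→22,u→20,y→11,3→11,8→23 12:i→12,u→24,y→12,3→23,8→12 13:i→13,u→13,y→25,3→13,8→26 14:i→26,u→17,y→23,3→14,8→14 15:i→15,u→15,y→25,3→27,8→28 16:i→16,u→29,y→28,3→16,8→16 17:i→29,u→30,y→17,3→17,8→17 18:i→18,u→31,y→18,3→30,8→18 19:i→19,u→19,y→19,3→32,8→33 20:i→34,u→32,y→20,3→20,8→35 21:i→21,u→36,y→21,3→35,8→21 22:i→22,u→34,y→25,3→22,8→37 23:i→37,u→38,y→23,3→23,8→23 24:i→24,u→39,y→24,3→38,8→24 25:i→25,u→40,y→25,3→41,8→42 26:i→26,u→29,y→42,3→26,8→26 27:i→27,u→27,y→43,3→27,8→44 28:i→28,u→45,y→42,3→44,8→28 29:i→29,u→46,y→45,3→29,8→29 30:i→46,u→47,y→30,3→30,8→30 31:i→31,u→31,y→31,3→47,8→48 32:i→49,u→32,y→32,3→32,8→33 33:i→48,u→50,y→33,3→33,8→33 34:i→34,u→49,y→40,3→34,8→51 35:i→51,u→52,y→35,3→35,8→35 36:i→36,u→39,y→36,3→52,8→50 37:i→37,u→53,y→42,3→37,8→37 38:i→53,u→54,y→38,3→38,8→38 39:i→39,u→31,y→39,3→54,8→55 40:i→40,u→56,y→40,3→57,8→58 41:i→41,u→57,y→43,3→41,8→59 42:i→42,u→60,y→42,3→59,8→42 43:i→43,u→48,y→43,3→43,8→43 44:i→44,u→61,y→43,3→44,8→44 45:i→45,u→62,y→45,3→61,8→45 46:i→46,u→63,y→62,3→46,8→46 47:i→63,u→47,y→47,3→47,8→48 48:i→48,u→48,y→48,3→48,8→48 49:i→49,u→49,y→56,3→49,8→64 50:i→48,u→55,y→50,3→50,8→50 51:i→51,u→65,y→58,3→51,8→51 52:i→65,u→54,y→52,3→52,8→50 53:i→53,u→66,y→60,3→53,8→53 54:i→66,u→47,y→54,3→54,8→55 55:i→48,u→67,y→55,3→55,8→55 56:i→56,u→56,y→56,3→68,8→69 57:i→57,u→68,y→43,3→57,8→70 58:i→58,u→71,y→58,3→70,8→58 59:i→59,u→72,y→43,3→59,8→59 60:i→60,u→73,y→60,3→72,8→60 61:i→61,u→74,y→43,3→61,8→61 62:i→62,u→75,y→62,3→74,8→62 63:i→63,u→63,y→75,3→63,8→48 64:i→48,u→76,y→69,3→64,8→64 65:i→65,u→66,y→71,3→65,8→76 66:i→66,u→63,y→73,3→66,8→77 67:i→48,u→67,y→67,3→67,8→48 68:i→68,u→68,y→78,3→68,8→79 69:i→48,u→80,y→69,3→79,8→69 70:i→70,u→81,y→43,3→70,8→70 71:i→71,u→73,y→71,3→81,8→80 72:i→72,u→82,y→43,3→72,8→72 73:i→73,u→75,y→73,3→82,8→83 74:i→74,u→84,y→43,3→74,8→74 75:i→75,u→75,y→75,3→84,8→48 76:i→48,u→77,y→80,3→76,8→76 77:i→48,u→85,y→83,3→77,8→77 78:i→78,u→48,y→78,3→78,8→86 79:i→48,u→87,y→86,3→79,8→79 80:i→48,u→83,y→80,3→87,8→80 81:i→81,u→82,y→78,3→81,8→87 82:i→82,u→84,y→78,3→82,8→88 83:i→48,u→89,y→83,3→88,8→83 84:i→84,u→84,y→90,3→84,8→48 85:i→48,u→85,y→89,3→85,8→48 86:i→48,u→48,y→86,3→86,8→86 87:i→48,u→88,y→86,3→87,8→87 88:i→48,u→91,y→86,3→88,8→88 89:i→48,u→89,y→89,3→91,8→48 90:i→90,u→48,y→90,3→90,8→48 91:i→48,u→91,y→92,3→91,8→48 92:i→48,u→48,y→92,3→92,8→48 (ε-aug+det+¬).
'8uuu8': |S_i|=[104, 78, 56, 34, 15, 1] end={s110} — reject; 5/5 single-dels accept.
'yyuu8i': |S_i|=[104, 98, 88, 71, 49, 22, 1] end={s110} ∉↓L; 6/6 deletions ∈↓L.
'3iy3yu': N↓-sim [104, 87, 68, 47, 28, 7, 1] end={s110} — reject; 6/6 del acc.
3 obstructions.


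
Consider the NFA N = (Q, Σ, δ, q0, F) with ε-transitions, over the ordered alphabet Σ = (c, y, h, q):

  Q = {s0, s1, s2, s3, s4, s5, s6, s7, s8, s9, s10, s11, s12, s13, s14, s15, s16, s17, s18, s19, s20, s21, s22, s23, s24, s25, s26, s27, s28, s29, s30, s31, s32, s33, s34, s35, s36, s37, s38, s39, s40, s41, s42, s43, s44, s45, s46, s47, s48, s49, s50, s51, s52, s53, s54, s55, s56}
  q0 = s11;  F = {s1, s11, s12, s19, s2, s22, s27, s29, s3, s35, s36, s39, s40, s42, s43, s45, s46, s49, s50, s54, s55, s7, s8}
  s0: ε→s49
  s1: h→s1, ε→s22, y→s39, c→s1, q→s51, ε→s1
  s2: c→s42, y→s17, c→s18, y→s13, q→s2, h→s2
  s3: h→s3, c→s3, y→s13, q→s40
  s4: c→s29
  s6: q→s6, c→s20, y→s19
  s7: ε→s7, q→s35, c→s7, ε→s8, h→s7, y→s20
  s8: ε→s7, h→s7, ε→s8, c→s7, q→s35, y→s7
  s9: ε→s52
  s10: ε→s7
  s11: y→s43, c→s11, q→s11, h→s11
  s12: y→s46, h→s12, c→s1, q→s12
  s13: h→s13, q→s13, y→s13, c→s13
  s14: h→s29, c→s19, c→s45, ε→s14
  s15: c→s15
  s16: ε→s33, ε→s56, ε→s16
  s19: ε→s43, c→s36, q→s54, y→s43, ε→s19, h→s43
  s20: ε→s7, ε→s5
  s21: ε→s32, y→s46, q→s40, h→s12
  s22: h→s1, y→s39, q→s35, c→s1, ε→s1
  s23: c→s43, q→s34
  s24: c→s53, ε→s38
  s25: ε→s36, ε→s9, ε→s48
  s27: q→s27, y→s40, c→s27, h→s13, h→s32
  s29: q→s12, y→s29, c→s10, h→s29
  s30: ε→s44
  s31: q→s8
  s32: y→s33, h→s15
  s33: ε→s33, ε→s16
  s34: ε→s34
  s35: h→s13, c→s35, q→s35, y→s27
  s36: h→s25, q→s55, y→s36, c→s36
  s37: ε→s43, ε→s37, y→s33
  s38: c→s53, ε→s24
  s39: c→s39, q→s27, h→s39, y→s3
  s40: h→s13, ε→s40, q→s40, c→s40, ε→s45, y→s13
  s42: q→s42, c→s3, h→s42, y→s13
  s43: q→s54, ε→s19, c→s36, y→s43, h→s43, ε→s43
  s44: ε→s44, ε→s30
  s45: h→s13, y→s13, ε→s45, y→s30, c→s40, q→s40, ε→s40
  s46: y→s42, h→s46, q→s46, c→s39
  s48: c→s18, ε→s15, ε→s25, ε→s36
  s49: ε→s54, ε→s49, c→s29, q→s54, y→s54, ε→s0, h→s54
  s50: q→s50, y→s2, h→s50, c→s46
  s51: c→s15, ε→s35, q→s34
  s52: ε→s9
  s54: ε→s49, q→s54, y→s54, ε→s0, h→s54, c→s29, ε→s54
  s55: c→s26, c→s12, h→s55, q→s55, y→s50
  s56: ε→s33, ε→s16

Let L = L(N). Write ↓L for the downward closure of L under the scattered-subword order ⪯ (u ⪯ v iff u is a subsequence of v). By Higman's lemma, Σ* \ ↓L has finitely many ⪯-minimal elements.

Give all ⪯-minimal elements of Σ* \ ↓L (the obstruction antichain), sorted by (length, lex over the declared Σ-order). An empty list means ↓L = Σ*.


min(Σ*\↓L) = [ycqyyy, yqccqh].

|Q|=57, |F|=23, |δ|=174 (51 ε).
min D↑ (19 st, q0=0, F={15}): 0:c→0,y→1,h→0,q→0 1:c→2,y→1,h→1,q→3 2:c→2,y→2,h→2,q→4 3:c→5,y→3,h→3,q→3 4:c→6,y→7,h→4,q→4 5:c→8,y→5,h→5,q→6 6:c→9,y→10,h→6,q→6 7:c→10,y→11,h→7,q→7 8:c→8,y→8,h→8,q→12 9:c→9,y→13,h→9,q→12 10:c→13,y→14,h→10,q→10 11:c→14,y→15,h→11,q→11 12:c→12,y→16,h→15,q→12 13:c→13,y→17,h→13,q→16 14:c→17,y→15,h→14,q→14 15:c→15,y→15,h→15,q→15 16:c→16,y→18,h→15,q→16 17:c→17,y→15,h→17,q→18 18:c→18,y→15,h→15,q→18.
'ycqyyy': run [44, 43, 38, 27, 19, 13, 4] end={s13,s17,s30,s44} ∉↓L; 6/6 single-dels accept.
'yqccqh': run [44, 43, 36, 29, 23, 14, 6] end={s13,s15,s16,s32,s33,s56} ∉↓L; 6/6 single-dels accept.
2 words, ⪯-incomp.


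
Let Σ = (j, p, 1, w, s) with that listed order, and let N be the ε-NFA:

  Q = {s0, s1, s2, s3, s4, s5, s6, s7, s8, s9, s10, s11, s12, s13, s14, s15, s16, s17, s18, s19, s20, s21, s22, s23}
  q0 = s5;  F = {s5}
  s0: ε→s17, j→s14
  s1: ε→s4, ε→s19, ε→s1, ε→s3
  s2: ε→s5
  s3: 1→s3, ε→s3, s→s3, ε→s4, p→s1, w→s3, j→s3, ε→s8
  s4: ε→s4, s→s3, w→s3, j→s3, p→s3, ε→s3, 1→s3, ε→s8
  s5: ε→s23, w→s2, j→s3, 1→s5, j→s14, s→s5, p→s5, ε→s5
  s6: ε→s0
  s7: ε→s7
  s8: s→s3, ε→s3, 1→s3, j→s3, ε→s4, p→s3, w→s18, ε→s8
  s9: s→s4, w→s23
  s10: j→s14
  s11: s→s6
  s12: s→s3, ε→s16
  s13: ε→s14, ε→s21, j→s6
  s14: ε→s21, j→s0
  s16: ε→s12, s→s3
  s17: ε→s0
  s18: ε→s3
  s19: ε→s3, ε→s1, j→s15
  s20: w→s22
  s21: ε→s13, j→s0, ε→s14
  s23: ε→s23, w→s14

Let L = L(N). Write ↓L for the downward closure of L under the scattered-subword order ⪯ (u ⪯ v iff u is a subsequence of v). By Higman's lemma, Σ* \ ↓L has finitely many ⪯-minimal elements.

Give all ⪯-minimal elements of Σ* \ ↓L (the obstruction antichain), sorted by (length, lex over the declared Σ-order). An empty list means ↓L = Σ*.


A = [j].

|Q|=24, |F|=1, |δ|=65 (31 ε).
min D↑ (2 st, q0=0, F={1}): 0:j→1,p→0,1→0,w→0,s→0 1:j→1,p→1,1→1,w→1,s→1 [Hopcroft].
'j': N↓-sim [16, 13] end={s0,s1,s13,s14,s15,s17,s18,s19,s21,s3,s4,s6,…} — reject; 1/1 deletions ∈↓L.
1 minimals (antichain).


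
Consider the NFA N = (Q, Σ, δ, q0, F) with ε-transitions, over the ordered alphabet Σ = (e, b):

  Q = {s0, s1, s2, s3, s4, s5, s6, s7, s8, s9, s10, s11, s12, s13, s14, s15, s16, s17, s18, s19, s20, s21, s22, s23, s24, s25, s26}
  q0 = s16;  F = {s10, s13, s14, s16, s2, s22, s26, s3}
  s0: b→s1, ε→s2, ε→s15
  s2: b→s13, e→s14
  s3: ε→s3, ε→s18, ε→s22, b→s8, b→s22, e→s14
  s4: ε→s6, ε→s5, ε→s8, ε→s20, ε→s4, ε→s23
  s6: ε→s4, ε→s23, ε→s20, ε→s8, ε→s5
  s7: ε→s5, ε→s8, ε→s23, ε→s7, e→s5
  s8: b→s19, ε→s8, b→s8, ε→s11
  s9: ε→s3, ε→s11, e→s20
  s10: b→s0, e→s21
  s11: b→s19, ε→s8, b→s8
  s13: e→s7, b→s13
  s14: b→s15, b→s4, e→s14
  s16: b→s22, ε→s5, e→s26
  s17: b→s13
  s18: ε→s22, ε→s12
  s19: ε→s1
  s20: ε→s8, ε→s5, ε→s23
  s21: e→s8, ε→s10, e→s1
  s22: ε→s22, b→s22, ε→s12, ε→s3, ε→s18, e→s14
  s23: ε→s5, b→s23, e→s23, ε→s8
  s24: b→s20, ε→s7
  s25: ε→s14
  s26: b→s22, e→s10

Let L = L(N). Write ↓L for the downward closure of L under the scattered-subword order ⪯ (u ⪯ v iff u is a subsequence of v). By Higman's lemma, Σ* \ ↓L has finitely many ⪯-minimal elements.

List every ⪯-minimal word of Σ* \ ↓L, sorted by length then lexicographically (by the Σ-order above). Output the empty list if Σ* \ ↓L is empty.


min(Σ*\↓L) = [beb, eebbe].

|Q|=27, |F|=8, |δ|=72 (41 ε).
min D↑ (8 st, q0=0, F={6}): 0:e→1,b→2 1:e→3,b→2 2:e→4,b→2 3:e→3,b→5 4:e→4,b→6 5:e→4,b→7 6:e→6,b→6 7:e→6,b→7 [Hopcroft].
'beb': |S_i|=[23, 19, 12, 10] end={s1,s11,s15,s19,s20,s23,s4,s5,s6,s8} — reject; 3/3 del acc.
'eebbe': |S_i|=[23, 22, 17, 15, 12, 7] end={s1,s11,s19,s23,s5,s7,s8} ∉↓L; 5/5 del acc.
2 minimals (antichain).


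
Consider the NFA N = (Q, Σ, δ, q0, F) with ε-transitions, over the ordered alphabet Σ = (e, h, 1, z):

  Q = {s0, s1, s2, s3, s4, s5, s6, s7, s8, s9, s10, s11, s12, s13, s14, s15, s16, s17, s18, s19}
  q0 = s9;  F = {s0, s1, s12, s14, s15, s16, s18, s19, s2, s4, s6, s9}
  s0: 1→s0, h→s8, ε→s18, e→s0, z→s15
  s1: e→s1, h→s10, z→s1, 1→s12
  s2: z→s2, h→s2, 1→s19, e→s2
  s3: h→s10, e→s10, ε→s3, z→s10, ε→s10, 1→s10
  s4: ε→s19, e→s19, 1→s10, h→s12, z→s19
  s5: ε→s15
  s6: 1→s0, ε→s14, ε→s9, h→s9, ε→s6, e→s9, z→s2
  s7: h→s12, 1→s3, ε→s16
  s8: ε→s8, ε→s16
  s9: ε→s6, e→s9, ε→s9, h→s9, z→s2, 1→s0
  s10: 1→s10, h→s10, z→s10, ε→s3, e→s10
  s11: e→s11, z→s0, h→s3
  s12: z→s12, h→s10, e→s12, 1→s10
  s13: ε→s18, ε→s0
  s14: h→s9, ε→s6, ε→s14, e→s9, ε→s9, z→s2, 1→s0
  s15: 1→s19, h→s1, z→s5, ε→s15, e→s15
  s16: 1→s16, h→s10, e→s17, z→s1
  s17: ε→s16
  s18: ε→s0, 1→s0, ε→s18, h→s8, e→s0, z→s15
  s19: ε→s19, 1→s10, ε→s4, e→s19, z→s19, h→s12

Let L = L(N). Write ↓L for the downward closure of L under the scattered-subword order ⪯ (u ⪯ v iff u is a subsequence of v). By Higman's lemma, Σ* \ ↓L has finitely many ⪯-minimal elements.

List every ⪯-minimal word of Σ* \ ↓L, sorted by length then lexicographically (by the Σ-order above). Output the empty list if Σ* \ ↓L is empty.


|Q|=20, |F|=12, |δ|=86 (25 ε).
min D↑ (9 st, q0=0, F={6}): 0:e→0,h→0,1→1,z→2 1:e→1,h→3,1→1,z→4 2:e→2,h→2,1→5,z→2 3:e→3,h→6,1→3,z→7 4:e→4,h→7,1→5,z→4 5:e→5,h→8,1→6,z→5 6:e→6,h→6,1→6,z→6 7:e→7,h→6,1→8,z→7 8:e→8,h→6,1→6,z→8 [Hopcroft].
'1hh': |S_i|=[17, 13, 7, 2] end={s10,s3} ∉↓L; 3/3 deletions ∈↓L.
'z11': run [17, 9, 5, 2] end={s10,s3} rej; 3/3 single-dels accept.
2 words, ⪯-incomp.

Antichain: [1hh, z11].
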